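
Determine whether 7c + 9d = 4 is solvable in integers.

Step 1: Compute gcd(7, 9).
gcd(7, 9) = 1

Step 2: Check divisibility.
Does 1 divide 4? 4 = 1 x 4, so yes.

By the theorem on linear Diophantine equations, 7c + 9d = 4 has integer solutions if and only if gcd(7, 9) divides 4. Since 1 | 4, solutions exist.

Yes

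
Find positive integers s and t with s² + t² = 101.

We need to find integers s, t > 0 such that s² + t² = 101.
Trying s = 1: t² = 101 - 1² = 101 - 1 = 100
t = 10
Check: 1² + 10² = 1 + 100 = 101 ✓

101 = 1² + 10²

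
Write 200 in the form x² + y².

We need to find integers x, y > 0 such that x² + y² = 200.
Trying x = 2: y² = 200 - 2² = 200 - 4 = 196
y = 14
Check: 2² + 14² = 4 + 196 = 200 ✓

200 = 2² + 14²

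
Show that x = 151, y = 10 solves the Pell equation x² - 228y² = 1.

Compute x² = 151² = 22801
Compute 228y² = 228·10² = 228·100 = 22800
x² - 228y² = 22801 - 22800 = 1
Since this equals 1, (151, 10) is a solution.

Yes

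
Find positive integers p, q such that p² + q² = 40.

Search for p with 40 - p² a perfect square.
p = 2: 40 - 2² = 40 - 4 = 36 = 6² ✓
So p = 2, q = 6.

p = 2, q = 6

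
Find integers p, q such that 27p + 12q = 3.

Step 1: Check solvability.
gcd(27, 12) = 3
Since 3 divides 3, solutions exist.

Step 2: Apply extended Euclidean algorithm to find gcd.
We find integers such that 27*x0 + 12*y0 = 3

Step 3: Scale the particular solution.
Multiply by 3/3 = 1:
p = 1, q = -2

Step 4: Verify.
27*(1) + 12*(-2) = 3 = 3 ✓

p = 1, q = -2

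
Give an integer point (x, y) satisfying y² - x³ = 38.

Try small integer x values and check whether x³ + 38 is a perfect square.
x = 11: x³ + 38 = 11³ + 38 = 1331 + 38 = 1369
Is 1369 a perfect square? 37² = 1369 ✓
So (x, y) = (11, 37) is a solution.

x = 11, y = 37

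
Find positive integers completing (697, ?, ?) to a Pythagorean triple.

We need the other leg and hypotenuse such that 697² + x² = c².
Take x = 696, c = 985: 697² + 696² = 485809 + 484416 = 970225 = 985² ✓
Triple: (697, 696, 985)

(697, 696, 985)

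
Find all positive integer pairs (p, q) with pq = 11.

The positive divisors of 11 are: 1, 11.
Each divisor d gives the pair (d, 11/d):
(1, 11), (11, 1)

(1, 11), (11, 1)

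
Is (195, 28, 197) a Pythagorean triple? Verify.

Compute a² + b² = 195² + 28² = 38025 + 784 = 38809
Compute c² = 197² = 38809
Since 38809 = 38809, confirmed.

Yes, it is a Pythagorean triple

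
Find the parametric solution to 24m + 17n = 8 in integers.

Step 1: Compute gcd(24, 17) = 1.
Since 1 divides 8, solutions exist.

Step 2: Find a particular solution using extended Euclidean algorithm.
We get m₀ = 40, n₀ = -56.
Check: 24*40 + 17*-56 = 8 = 8 ✓

Step 3: Write the general solution.
m = 40 + (17/1)t = 40 + 17t
n = -56 - (24/1)t = -56 - 24t
for any integer t.

m = 40 + 17t, n = -56 - 24t for integer t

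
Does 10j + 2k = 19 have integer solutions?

Step 1: Compute gcd(10, 2).
gcd(10, 2) = 2

Step 2: Check divisibility.
Does 2 divide 19? 19 = 2 x 9 + 1, so no.

By the theorem on linear Diophantine equations, 10j + 2k = 19 has integer solutions if and only if gcd(10, 2) divides 19. Since 2 does not divide 19, no solutions exist.

No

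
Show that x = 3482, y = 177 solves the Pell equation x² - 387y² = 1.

Compute x² = 3482² = 12124324
Compute 387y² = 387·177² = 387·31329 = 12124323
x² - 387y² = 12124324 - 12124323 = 1
Since this equals 1, (3482, 177) is a solution.

Yes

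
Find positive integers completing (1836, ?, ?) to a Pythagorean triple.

We need the other leg and hypotenuse such that 1836² + x² = c².
Take x = 880, c = 2036: 1836² + 880² = 3370896 + 774400 = 4145296 = 2036² ✓
Triple: (1836, 880, 2036)

(1836, 880, 2036)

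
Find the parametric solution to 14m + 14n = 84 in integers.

Step 1: Compute gcd(14, 14) = 14.
Since 14 divides 84, solutions exist.

Step 2: Find a particular solution using extended Euclidean algorithm.
We get m₀ = 0, n₀ = 6.
Check: 14*0 + 14*6 = 84 = 84 ✓

Step 3: Write the general solution.
m = 0 + (14/14)t = 0 + 1t
n = 6 - (14/14)t = 6 - 1t
for any integer t.

m = 0 + 1t, n = 6 - 1t for integer t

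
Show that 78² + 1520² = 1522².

Compute a² + b² = 78² + 1520² = 6084 + 2310400 = 2316484
Compute c² = 1522² = 2316484
Since 2316484 = 2316484, confirmed.

Yes, it is a Pythagorean triple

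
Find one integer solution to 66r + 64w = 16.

Step 1: Check solvability.
gcd(66, 64) = 2
Since 2 divides 16, solutions exist.

Step 2: Apply extended Euclidean algorithm to find gcd.
We find integers such that 66*x0 + 64*y0 = 2

Step 3: Scale the particular solution.
Multiply by 16/2 = 8:
r = 8, w = -8

Step 4: Verify.
66*(8) + 64*(-8) = 16 = 16 ✓

r = 8, w = -8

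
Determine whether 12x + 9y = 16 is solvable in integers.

Step 1: Compute gcd(12, 9).
gcd(12, 9) = 3

Step 2: Check divisibility.
Does 3 divide 16? 16 = 3 x 5 + 1, so no.

By the theorem on linear Diophantine equations, 12x + 9y = 16 has integer solutions if and only if gcd(12, 9) divides 16. Since 3 does not divide 16, no solutions exist.

No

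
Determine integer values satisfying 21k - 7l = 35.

Step 1: Check solvability.
gcd(21, 7) = 7
Since 7 divides 35, solutions exist.

Step 2: Apply extended Euclidean algorithm to find gcd.
We find integers such that 21*x0 + 7*y0 = 7

Step 3: Scale the particular solution.
Multiply by 35/7 = 5:
k = 0, l = -5

Step 4: Verify.
21*(0) - 7*(-5) = 35 = 35 ✓

k = 0, l = -5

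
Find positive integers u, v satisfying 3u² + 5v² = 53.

Try small values of u and check whether (53 - 3u²)/5 is a perfect square.
u = 4: 3·4² = 48, so 5v² = 53 - 48 = 5, giving v² = 1, v = 1.
Check: 3·4² + 5·1² = 48 + 5 = 53 ✓

u = 4, v = 1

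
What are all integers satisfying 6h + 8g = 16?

Step 1: Compute gcd(6, 8) = 2.
Since 2 divides 16, solutions exist.

Step 2: Find a particular solution using extended Euclidean algorithm.
We get h₀ = -8, g₀ = 8.
Check: 6*-8 + 8*8 = 16 = 16 ✓

Step 3: Write the general solution.
h = -8 + (8/2)t = -8 + 4t
g = 8 - (6/2)t = 8 - 3t
for any integer t.

h = -8 + 4t, g = 8 - 3t for integer t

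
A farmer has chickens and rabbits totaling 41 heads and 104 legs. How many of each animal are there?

Let c = chickens, r = rabbits.
Heads: c + r = 41
Legs: 2c + 4r = 104
From the first equation, c = 41 - r. Substitute:
2(41 - r) + 4r = 104
82 + 2r = 104
r = (104 - 82)/2 = 11
c = 41 - 11 = 30

Chickens: 30, Rabbits: 11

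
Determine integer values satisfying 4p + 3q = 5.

Step 1: Check solvability.
gcd(4, 3) = 1
Since 1 divides 5, solutions exist.

Step 2: Apply extended Euclidean algorithm to find gcd.
We find integers such that 4*x0 + 3*y0 = 1

Step 3: Scale the particular solution.
Multiply by 5/1 = 5:
p = 5, q = -5

Step 4: Verify.
4*(5) + 3*(-5) = 5 = 5 ✓

p = 5, q = -5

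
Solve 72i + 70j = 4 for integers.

Step 1: Check solvability.
gcd(72, 70) = 2
Since 2 divides 4, solutions exist.

Step 2: Apply extended Euclidean algorithm to find gcd.
We find integers such that 72*x0 + 70*y0 = 2

Step 3: Scale the particular solution.
Multiply by 4/2 = 2:
i = 2, j = -2

Step 4: Verify.
72*(2) + 70*(-2) = 4 = 4 ✓

i = 2, j = -2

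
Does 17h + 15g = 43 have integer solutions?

Step 1: Compute gcd(17, 15).
gcd(17, 15) = 1

Step 2: Check divisibility.
Does 1 divide 43? 43 = 1 x 43, so yes.

By the theorem on linear Diophantine equations, 17h + 15g = 43 has integer solutions if and only if gcd(17, 15) divides 43. Since 1 | 43, solutions exist.

Yes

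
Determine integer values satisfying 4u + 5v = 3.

Step 1: Check solvability.
gcd(4, 5) = 1
Since 1 divides 3, solutions exist.

Step 2: Apply extended Euclidean algorithm to find gcd.
We find integers such that 4*x0 + 5*y0 = 1

Step 3: Scale the particular solution.
Multiply by 3/1 = 3:
u = -3, v = 3

Step 4: Verify.
4*(-3) + 5*(3) = 3 = 3 ✓

u = -3, v = 3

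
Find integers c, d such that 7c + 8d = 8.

Step 1: Check solvability.
gcd(7, 8) = 1
Since 1 divides 8, solutions exist.

Step 2: Apply extended Euclidean algorithm to find gcd.
We find integers such that 7*x0 + 8*y0 = 1

Step 3: Scale the particular solution.
Multiply by 8/1 = 8:
c = -8, d = 8

Step 4: Verify.
7*(-8) + 8*(8) = 8 = 8 ✓

c = -8, d = 8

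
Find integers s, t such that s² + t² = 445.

We need to find integers s, t > 0 such that s² + t² = 445.
Trying s = 2: t² = 445 - 2² = 445 - 4 = 441
t = 21
Check: 2² + 21² = 4 + 441 = 445 ✓

445 = 2² + 21²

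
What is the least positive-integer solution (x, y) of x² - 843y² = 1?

We seek the smallest positive integers (x, y) with x² - 843y² = 1, i.e., x² = 843y² + 1.
Try successive y values:
y = 1: x² = 843·1² + 1 = 844, not a perfect square
y = 2: x² = 843·2² + 1 = 3373, not a perfect square
y = 3: x² = 843·3² + 1 = 7588, not a perfect square
... continuing the search (or via continued fractions) ...
y = 29: x² = 843·29² + 1 = 708964, x = 842 ✓

Verify: 842² - 843·29² = 708964 - 708963 = 1 ✓

x = 842, y = 29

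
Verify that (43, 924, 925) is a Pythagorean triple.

Compute a² + b²:
43² + 924² = 1849 + 853776 = 855625
Compute c²:
925² = 855625
Since 855625 = 855625, it is a Pythagorean triple.

Yes, it is a Pythagorean triple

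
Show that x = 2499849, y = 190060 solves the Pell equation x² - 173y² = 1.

Compute x² = 2499849² = 6249245022801
Compute 173y² = 173·190060² = 173·36122803600 = 6249245022800
x² - 173y² = 6249245022801 - 6249245022800 = 1
Since this equals 1, (2499849, 190060) is a solution.

Yes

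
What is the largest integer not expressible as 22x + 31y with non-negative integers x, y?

For two coprime denominations a and b, the Frobenius number (largest value not representable as a non-negative combination) is ab - a - b.
Here gcd(22, 31) = 1, so they are coprime.
F(22, 31) = 22·31 - 22 - 31 = 682 - 53 = 629

629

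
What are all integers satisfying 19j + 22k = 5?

Step 1: Compute gcd(19, 22) = 1.
Since 1 divides 5, solutions exist.

Step 2: Find a particular solution using extended Euclidean algorithm.
We get j₀ = 35, k₀ = -30.
Check: 19*35 + 22*-30 = 5 = 5 ✓

Step 3: Write the general solution.
j = 35 + (22/1)t = 35 + 22t
k = -30 - (19/1)t = -30 - 19t
for any integer t.

j = 35 + 22t, k = -30 - 19t for integer t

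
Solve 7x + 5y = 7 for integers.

Step 1: Check solvability.
gcd(7, 5) = 1
Since 1 divides 7, solutions exist.

Step 2: Apply extended Euclidean algorithm to find gcd.
We find integers such that 7*x0 + 5*y0 = 1

Step 3: Scale the particular solution.
Multiply by 7/1 = 7:
x = -14, y = 21

Step 4: Verify.
7*(-14) + 5*(21) = 7 = 7 ✓

x = -14, y = 21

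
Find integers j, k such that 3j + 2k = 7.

Step 1: Check solvability.
gcd(3, 2) = 1
Since 1 divides 7, solutions exist.

Step 2: Apply extended Euclidean algorithm to find gcd.
We find integers such that 3*x0 + 2*y0 = 1

Step 3: Scale the particular solution.
Multiply by 7/1 = 7:
j = 7, k = -7

Step 4: Verify.
3*(7) + 2*(-7) = 7 = 7 ✓

j = 7, k = -7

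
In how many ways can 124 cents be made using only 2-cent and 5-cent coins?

We need non-negative integers (x, y) with 2x + 5y = 124.
For each x from 0 to 62, check if (124 - 2x) is a non-negative multiple of 5.
Solutions (x, y): (2,24), (7,22), (12,20), (17,18), ...
Count: 13

13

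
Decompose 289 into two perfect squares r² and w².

We need to find integers r, w > 0 such that r² + w² = 289.
Trying r = 8: w² = 289 - 8² = 289 - 64 = 225
w = 15
Check: 8² + 15² = 64 + 225 = 289 ✓

289 = 8² + 15²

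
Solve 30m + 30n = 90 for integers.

Step 1: Check solvability.
gcd(30, 30) = 30
Since 30 divides 90, solutions exist.

Step 2: Apply extended Euclidean algorithm to find gcd.
We find integers such that 30*x0 + 30*y0 = 30

Step 3: Scale the particular solution.
Multiply by 90/30 = 3:
m = 0, n = 3

Step 4: Verify.
30*(0) + 30*(3) = 90 = 90 ✓

m = 0, n = 3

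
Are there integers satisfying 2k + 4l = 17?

Step 1: Compute gcd(2, 4).
gcd(2, 4) = 2

Step 2: Check divisibility.
Does 2 divide 17? 17 = 2 x 8 + 1, so no.

By the theorem on linear Diophantine equations, 2k + 4l = 17 has integer solutions if and only if gcd(2, 4) divides 17. Since 2 does not divide 17, no solutions exist.

No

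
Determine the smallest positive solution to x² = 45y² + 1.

We seek the smallest positive integers (x, y) with x² - 45y² = 1, i.e., x² = 45y² + 1.
Try successive y values:
y = 1: x² = 45·1² + 1 = 46, not a perfect square
y = 2: x² = 45·2² + 1 = 181, not a perfect square
y = 3: x² = 45·3² + 1 = 406, not a perfect square
... continuing the search (or via continued fractions) ...
y = 24: x² = 45·24² + 1 = 25921, x = 161 ✓

Verify: 161² - 45·24² = 25921 - 25920 = 1 ✓

x = 161, y = 24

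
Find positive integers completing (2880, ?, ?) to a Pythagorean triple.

We need the other leg and hypotenuse such that 2880² + x² = c².
Take x = 4715, c = 5525: 2880² + 4715² = 8294400 + 22231225 = 30525625 = 5525² ✓
Triple: (4715, 2880, 5525)

(4715, 2880, 5525)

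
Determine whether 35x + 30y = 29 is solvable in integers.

Step 1: Compute gcd(35, 30).
gcd(35, 30) = 5

Step 2: Check divisibility.
Does 5 divide 29? 29 = 5 x 5 + 4, so no.

By the theorem on linear Diophantine equations, 35x + 30y = 29 has integer solutions if and only if gcd(35, 30) divides 29. Since 5 does not divide 29, no solutions exist.

No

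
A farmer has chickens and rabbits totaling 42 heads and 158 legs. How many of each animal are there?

Let c = chickens, r = rabbits.
Heads: c + r = 42
Legs: 2c + 4r = 158
From the first equation, c = 42 - r. Substitute:
2(42 - r) + 4r = 158
84 + 2r = 158
r = (158 - 84)/2 = 37
c = 42 - 37 = 5

Chickens: 5, Rabbits: 37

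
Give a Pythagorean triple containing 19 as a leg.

We need the other leg and hypotenuse such that 19² + x² = c².
Take x = 180, c = 181: 19² + 180² = 361 + 32400 = 32761 = 181² ✓
Triple: (19, 180, 181)

(19, 180, 181)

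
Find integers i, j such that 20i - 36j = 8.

Step 1: Check solvability.
gcd(20, 36) = 4
Since 4 divides 8, solutions exist.

Step 2: Apply extended Euclidean algorithm to find gcd.
We find integers such that 20*x0 + 36*y0 = 4

Step 3: Scale the particular solution.
Multiply by 8/4 = 2:
i = 4, j = 2

Step 4: Verify.
20*(4) - 36*(2) = 8 = 8 ✓

i = 4, j = 2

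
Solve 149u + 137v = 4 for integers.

Step 1: Check solvability.
gcd(149, 137) = 1
Since 1 divides 4, solutions exist.

Step 2: Apply extended Euclidean algorithm to find gcd.
We find integers such that 149*x0 + 137*y0 = 1

Step 3: Scale the particular solution.
Multiply by 4/1 = 4:
u = -228, v = 248

Step 4: Verify.
149*(-228) + 137*(248) = 4 = 4 ✓

u = -228, v = 248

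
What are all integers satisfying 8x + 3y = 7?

Step 1: Compute gcd(8, 3) = 1.
Since 1 divides 7, solutions exist.

Step 2: Find a particular solution using extended Euclidean algorithm.
We get x₀ = -7, y₀ = 21.
Check: 8*-7 + 3*21 = 7 = 7 ✓

Step 3: Write the general solution.
x = -7 + (3/1)t = -7 + 3t
y = 21 - (8/1)t = 21 - 8t
for any integer t.

x = -7 + 3t, y = 21 - 8t for integer t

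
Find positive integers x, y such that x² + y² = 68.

Search for x with 68 - x² a perfect square.
x = 2: 68 - 2² = 68 - 4 = 64 = 8² ✓
So x = 2, y = 8.

x = 2, y = 8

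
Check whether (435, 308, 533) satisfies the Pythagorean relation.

Compute a² + b²:
435² + 308² = 189225 + 94864 = 284089
Compute c²:
533² = 284089
Since 284089 = 284089, it is a Pythagorean triple.

Yes, it is a Pythagorean triple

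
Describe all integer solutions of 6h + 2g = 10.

Step 1: Compute gcd(6, 2) = 2.
Since 2 divides 10, solutions exist.

Step 2: Find a particular solution using extended Euclidean algorithm.
We get h₀ = 0, g₀ = 5.
Check: 6*0 + 2*5 = 10 = 10 ✓

Step 3: Write the general solution.
h = 0 + (2/2)t = 0 + 1t
g = 5 - (6/2)t = 5 - 3t
for any integer t.

h = 0 + 1t, g = 5 - 3t for integer t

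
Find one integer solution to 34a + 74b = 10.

Step 1: Check solvability.
gcd(34, 74) = 2
Since 2 divides 10, solutions exist.

Step 2: Apply extended Euclidean algorithm to find gcd.
We find integers such that 34*x0 + 74*y0 = 2

Step 3: Scale the particular solution.
Multiply by 10/2 = 5:
a = -65, b = 30

Step 4: Verify.
34*(-65) + 74*(30) = 10 = 10 ✓

a = -65, b = 30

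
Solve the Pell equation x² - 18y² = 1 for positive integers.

We seek the smallest positive integers (x, y) with x² - 18y² = 1, i.e., x² = 18y² + 1.
Try successive y values:
y = 1: x² = 18·1² + 1 = 19, not a perfect square
y = 2: x² = 18·2² + 1 = 73, not a perfect square
y = 3: x² = 18·3² + 1 = 163, not a perfect square
... continuing the search (or via continued fractions) ...
y = 4: x² = 18·4² + 1 = 289, x = 17 ✓

Verify: 17² - 18·4² = 289 - 288 = 1 ✓

x = 17, y = 4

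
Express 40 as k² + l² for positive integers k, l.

We need to find integers k, l > 0 such that k² + l² = 40.
Trying k = 2: l² = 40 - 2² = 40 - 4 = 36
l = 6
Check: 2² + 6² = 4 + 36 = 40 ✓

40 = 2² + 6²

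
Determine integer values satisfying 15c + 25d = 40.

Step 1: Check solvability.
gcd(15, 25) = 5
Since 5 divides 40, solutions exist.

Step 2: Apply extended Euclidean algorithm to find gcd.
We find integers such that 15*x0 + 25*y0 = 5

Step 3: Scale the particular solution.
Multiply by 40/5 = 8:
c = 16, d = -8

Step 4: Verify.
15*(16) + 25*(-8) = 40 = 40 ✓

c = 16, d = -8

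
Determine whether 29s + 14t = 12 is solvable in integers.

Step 1: Compute gcd(29, 14).
gcd(29, 14) = 1

Step 2: Check divisibility.
Does 1 divide 12? 12 = 1 x 12, so yes.

By the theorem on linear Diophantine equations, 29s + 14t = 12 has integer solutions if and only if gcd(29, 14) divides 12. Since 1 | 12, solutions exist.

Yes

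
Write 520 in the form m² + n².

We need to find integers m, n > 0 such that m² + n² = 520.
Trying m = 6: n² = 520 - 6² = 520 - 36 = 484
n = 22
Check: 6² + 22² = 36 + 484 = 520 ✓

520 = 6² + 22²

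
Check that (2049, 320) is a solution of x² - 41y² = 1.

Compute x² = 2049² = 4198401
Compute 41y² = 41·320² = 41·102400 = 4198400
x² - 41y² = 4198401 - 4198400 = 1
Since this equals 1, (2049, 320) is a solution.

Yes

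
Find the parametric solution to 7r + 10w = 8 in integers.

Step 1: Compute gcd(7, 10) = 1.
Since 1 divides 8, solutions exist.

Step 2: Find a particular solution using extended Euclidean algorithm.
We get r₀ = 24, w₀ = -16.
Check: 7*24 + 10*-16 = 8 = 8 ✓

Step 3: Write the general solution.
r = 24 + (10/1)t = 24 + 10t
w = -16 - (7/1)t = -16 - 7t
for any integer t.

r = 24 + 10t, w = -16 - 7t for integer t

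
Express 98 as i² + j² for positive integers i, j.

We need to find integers i, j > 0 such that i² + j² = 98.
Trying i = 7: j² = 98 - 7² = 98 - 49 = 49
j = 7
Check: 7² + 7² = 49 + 49 = 98 ✓

98 = 7² + 7²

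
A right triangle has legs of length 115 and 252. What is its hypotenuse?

c² = a² + b² = 115² + 252² = 13225 + 63504 = 76729
c = 277

277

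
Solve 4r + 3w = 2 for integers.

Step 1: Check solvability.
gcd(4, 3) = 1
Since 1 divides 2, solutions exist.

Step 2: Apply extended Euclidean algorithm to find gcd.
We find integers such that 4*x0 + 3*y0 = 1

Step 3: Scale the particular solution.
Multiply by 2/1 = 2:
r = 2, w = -2

Step 4: Verify.
4*(2) + 3*(-2) = 2 = 2 ✓

r = 2, w = -2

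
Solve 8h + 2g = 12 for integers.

Step 1: Check solvability.
gcd(8, 2) = 2
Since 2 divides 12, solutions exist.

Step 2: Apply extended Euclidean algorithm to find gcd.
We find integers such that 8*x0 + 2*y0 = 2

Step 3: Scale the particular solution.
Multiply by 12/2 = 6:
h = 0, g = 6

Step 4: Verify.
8*(0) + 2*(6) = 12 = 12 ✓

h = 0, g = 6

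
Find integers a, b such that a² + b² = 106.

We need to find integers a, b > 0 such that a² + b² = 106.
Trying a = 5: b² = 106 - 5² = 106 - 25 = 81
b = 9
Check: 5² + 9² = 25 + 81 = 106 ✓

106 = 5² + 9²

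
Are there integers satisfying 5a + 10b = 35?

Step 1: Compute gcd(5, 10).
gcd(5, 10) = 5

Step 2: Check divisibility.
Does 5 divide 35? 35 = 5 x 7, so yes.

By the theorem on linear Diophantine equations, 5a + 10b = 35 has integer solutions if and only if gcd(5, 10) divides 35. Since 5 | 35, solutions exist.

Yes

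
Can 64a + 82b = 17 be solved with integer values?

Step 1: Compute gcd(64, 82).
gcd(64, 82) = 2

Step 2: Check divisibility.
Does 2 divide 17? 17 = 2 x 8 + 1, so no.

By the theorem on linear Diophantine equations, 64a + 82b = 17 has integer solutions if and only if gcd(64, 82) divides 17. Since 2 does not divide 17, no solutions exist.

No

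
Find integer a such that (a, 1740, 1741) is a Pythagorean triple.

a² = c² - b² = 1741² - 1740² = 3031081 - 3027600 = 3481
a = sqrt(3481) = 59

59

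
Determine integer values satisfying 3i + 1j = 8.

Step 1: Check solvability.
gcd(3, 1) = 1
Since 1 divides 8, solutions exist.

Step 2: Apply extended Euclidean algorithm to find gcd.
We find integers such that 3*x0 + 1*y0 = 1

Step 3: Scale the particular solution.
Multiply by 8/1 = 8:
i = 0, j = 8

Step 4: Verify.
3*(0) + 1*(8) = 8 = 8 ✓

i = 0, j = 8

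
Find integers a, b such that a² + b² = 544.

We need to find integers a, b > 0 such that a² + b² = 544.
Trying a = 12: b² = 544 - 12² = 544 - 144 = 400
b = 20
Check: 12² + 20² = 144 + 400 = 544 ✓

544 = 12² + 20²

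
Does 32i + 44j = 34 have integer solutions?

Step 1: Compute gcd(32, 44).
gcd(32, 44) = 4

Step 2: Check divisibility.
Does 4 divide 34? 34 = 4 x 8 + 2, so no.

By the theorem on linear Diophantine equations, 32i + 44j = 34 has integer solutions if and only if gcd(32, 44) divides 34. Since 4 does not divide 34, no solutions exist.

No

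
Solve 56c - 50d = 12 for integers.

Step 1: Check solvability.
gcd(56, 50) = 2
Since 2 divides 12, solutions exist.

Step 2: Apply extended Euclidean algorithm to find gcd.
We find integers such that 56*x0 + 50*y0 = 2

Step 3: Scale the particular solution.
Multiply by 12/2 = 6:
c = -48, d = -54

Step 4: Verify.
56*(-48) - 50*(-54) = 12 = 12 ✓

c = -48, d = -54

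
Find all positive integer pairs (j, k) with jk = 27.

The positive divisors of 27 are: 1, 3, 9, 27.
Each divisor d gives the pair (d, 27/d):
(1, 27), (3, 9), (9, 3), (27, 1)

(1, 27), (3, 9), (9, 3), (27, 1)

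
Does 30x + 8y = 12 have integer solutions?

Step 1: Compute gcd(30, 8).
gcd(30, 8) = 2

Step 2: Check divisibility.
Does 2 divide 12? 12 = 2 x 6, so yes.

By the theorem on linear Diophantine equations, 30x + 8y = 12 has integer solutions if and only if gcd(30, 8) divides 12. Since 2 | 12, solutions exist.

Yes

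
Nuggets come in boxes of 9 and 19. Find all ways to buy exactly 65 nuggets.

We need non-negative integers (x, y) with 9x + 19y = 65.
For each x in 0..7, check if 65 - 9x is a non-negative multiple of 19.
x = 3: 19y = 38, y = 2 ✓

(3 boxes of 9, 2 boxes of 19)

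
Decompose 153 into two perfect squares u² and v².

We need to find integers u, v > 0 such that u² + v² = 153.
Trying u = 3: v² = 153 - 3² = 153 - 9 = 144
v = 12
Check: 3² + 12² = 9 + 144 = 153 ✓

153 = 3² + 12²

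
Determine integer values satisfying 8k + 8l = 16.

Step 1: Check solvability.
gcd(8, 8) = 8
Since 8 divides 16, solutions exist.

Step 2: Apply extended Euclidean algorithm to find gcd.
We find integers such that 8*x0 + 8*y0 = 8

Step 3: Scale the particular solution.
Multiply by 16/8 = 2:
k = 0, l = 2

Step 4: Verify.
8*(0) + 8*(2) = 16 = 16 ✓

k = 0, l = 2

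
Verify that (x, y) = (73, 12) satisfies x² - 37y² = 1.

Compute x² = 73² = 5329
Compute 37y² = 37·12² = 37·144 = 5328
x² - 37y² = 5329 - 5328 = 1
Since this equals 1, (73, 12) is a solution.

Yes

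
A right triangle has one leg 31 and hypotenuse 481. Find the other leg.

b² = c² - a² = 231361 - 961 = 230400
b = 480

480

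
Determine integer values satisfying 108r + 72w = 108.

Step 1: Check solvability.
gcd(108, 72) = 36
Since 36 divides 108, solutions exist.

Step 2: Apply extended Euclidean algorithm to find gcd.
We find integers such that 108*x0 + 72*y0 = 36

Step 3: Scale the particular solution.
Multiply by 108/36 = 3:
r = 3, w = -3

Step 4: Verify.
108*(3) + 72*(-3) = 108 = 108 ✓

r = 3, w = -3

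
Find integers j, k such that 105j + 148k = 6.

Step 1: Check solvability.
gcd(105, 148) = 1
Since 1 divides 6, solutions exist.

Step 2: Apply extended Euclidean algorithm to find gcd.
We find integers such that 105*x0 + 148*y0 = 1

Step 3: Scale the particular solution.
Multiply by 6/1 = 6:
j = -186, k = 132

Step 4: Verify.
105*(-186) + 148*(132) = 6 = 6 ✓

j = -186, k = 132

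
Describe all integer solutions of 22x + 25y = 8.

Step 1: Compute gcd(22, 25) = 1.
Since 1 divides 8, solutions exist.

Step 2: Find a particular solution using extended Euclidean algorithm.
We get x₀ = 64, y₀ = -56.
Check: 22*64 + 25*-56 = 8 = 8 ✓

Step 3: Write the general solution.
x = 64 + (25/1)t = 64 + 25t
y = -56 - (22/1)t = -56 - 22t
for any integer t.

x = 64 + 25t, y = -56 - 22t for integer t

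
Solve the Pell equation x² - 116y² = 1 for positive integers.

We seek the smallest positive integers (x, y) with x² - 116y² = 1, i.e., x² = 116y² + 1.
Try successive y values:
y = 1: x² = 116·1² + 1 = 117, not a perfect square
y = 2: x² = 116·2² + 1 = 465, not a perfect square
y = 3: x² = 116·3² + 1 = 1045, not a perfect square
... continuing the search (or via continued fractions) ...
y = 910: x² = 116·910² + 1 = 96059601, x = 9801 ✓

Verify: 9801² - 116·910² = 96059601 - 96059600 = 1 ✓

x = 9801, y = 910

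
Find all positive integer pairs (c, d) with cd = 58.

The positive divisors of 58 are: 1, 2, 29, 58.
Each divisor d gives the pair (d, 58/d):
(1, 58), (2, 29), (29, 2), (58, 1)

(1, 58), (2, 29), (29, 2), (58, 1)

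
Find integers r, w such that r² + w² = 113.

We need to find integers r, w > 0 such that r² + w² = 113.
Trying r = 7: w² = 113 - 7² = 113 - 49 = 64
w = 8
Check: 7² + 8² = 49 + 64 = 113 ✓

113 = 7² + 8²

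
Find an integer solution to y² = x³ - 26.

Try small integer x values and check whether x³ - 26 is a perfect square.
x = 3: x³ - 26 = 3³ - 26 = 27 - 26 = 1
Is 1 a perfect square? 1² = 1 ✓
So (x, y) = (3, -1) is a solution.

x = 3, y = -1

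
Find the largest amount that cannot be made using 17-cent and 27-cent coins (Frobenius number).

For two coprime denominations a and b, the Frobenius number (largest value not representable as a non-negative combination) is ab - a - b.
Here gcd(17, 27) = 1, so they are coprime.
F(17, 27) = 17·27 - 17 - 27 = 459 - 44 = 415

415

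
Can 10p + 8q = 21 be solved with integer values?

Step 1: Compute gcd(10, 8).
gcd(10, 8) = 2

Step 2: Check divisibility.
Does 2 divide 21? 21 = 2 x 10 + 1, so no.

By the theorem on linear Diophantine equations, 10p + 8q = 21 has integer solutions if and only if gcd(10, 8) divides 21. Since 2 does not divide 21, no solutions exist.

No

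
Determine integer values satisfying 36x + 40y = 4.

Step 1: Check solvability.
gcd(36, 40) = 4
Since 4 divides 4, solutions exist.

Step 2: Apply extended Euclidean algorithm to find gcd.
We find integers such that 36*x0 + 40*y0 = 4

Step 3: Scale the particular solution.
Multiply by 4/4 = 1:
x = -1, y = 1

Step 4: Verify.
36*(-1) + 40*(1) = 4 = 4 ✓

x = -1, y = 1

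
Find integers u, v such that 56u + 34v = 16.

Step 1: Check solvability.
gcd(56, 34) = 2
Since 2 divides 16, solutions exist.

Step 2: Apply extended Euclidean algorithm to find gcd.
We find integers such that 56*x0 + 34*y0 = 2

Step 3: Scale the particular solution.
Multiply by 16/2 = 8:
u = -24, v = 40

Step 4: Verify.
56*(-24) + 34*(40) = 16 = 16 ✓

u = -24, v = 40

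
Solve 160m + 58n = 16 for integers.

Step 1: Check solvability.
gcd(160, 58) = 2
Since 2 divides 16, solutions exist.

Step 2: Apply extended Euclidean algorithm to find gcd.
We find integers such that 160*x0 + 58*y0 = 2

Step 3: Scale the particular solution.
Multiply by 16/2 = 8:
m = 32, n = -88

Step 4: Verify.
160*(32) + 58*(-88) = 16 = 16 ✓

m = 32, n = -88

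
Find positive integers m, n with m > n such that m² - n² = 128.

Factor: m² - n² = (m+n)(m-n) = 128.
We need two factors of 128 with the same parity.
Use m+n = 64 and m-n = 2 (product 64·2 = 128).
Adding: 2m = 66, so m = 33.
Subtracting: 2n = 62, so n = 31.
Check: 33² - 31² = 1089 - 961 = 128 ✓

m = 33, n = 31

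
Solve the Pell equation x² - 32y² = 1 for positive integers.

We seek the smallest positive integers (x, y) with x² - 32y² = 1, i.e., x² = 32y² + 1.
Try successive y values:
y = 1: x² = 32·1² + 1 = 33, not a perfect square
y = 2: x² = 32·2² + 1 = 129, not a perfect square
y = 3: x² = 32·3² + 1 = 289, x = 17 ✓

Verify: 17² - 32·3² = 289 - 288 = 1 ✓

x = 17, y = 3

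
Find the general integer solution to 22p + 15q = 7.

Step 1: Compute gcd(22, 15) = 1.
Since 1 divides 7, solutions exist.

Step 2: Find a particular solution using extended Euclidean algorithm.
We get p₀ = -14, q₀ = 21.
Check: 22*-14 + 15*21 = 7 = 7 ✓

Step 3: Write the general solution.
p = -14 + (15/1)t = -14 + 15t
q = 21 - (22/1)t = 21 - 22t
for any integer t.

p = -14 + 15t, q = 21 - 22t for integer t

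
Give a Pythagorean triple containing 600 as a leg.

We need the other leg and hypotenuse such that 600² + x² = c².
Take x = 481, c = 769: 600² + 481² = 360000 + 231361 = 591361 = 769² ✓
Triple: (481, 600, 769)

(481, 600, 769)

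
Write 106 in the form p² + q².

We need to find integers p, q > 0 such that p² + q² = 106.
Trying p = 5: q² = 106 - 5² = 106 - 25 = 81
q = 9
Check: 5² + 9² = 25 + 81 = 106 ✓

106 = 5² + 9²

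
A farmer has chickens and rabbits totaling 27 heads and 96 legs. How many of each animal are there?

Let c = chickens, r = rabbits.
Heads: c + r = 27
Legs: 2c + 4r = 96
From the first equation, c = 27 - r. Substitute:
2(27 - r) + 4r = 96
54 + 2r = 96
r = (96 - 54)/2 = 21
c = 27 - 21 = 6

Chickens: 6, Rabbits: 21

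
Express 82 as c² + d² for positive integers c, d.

We need to find integers c, d > 0 such that c² + d² = 82.
Trying c = 1: d² = 82 - 1² = 82 - 1 = 81
d = 9
Check: 1² + 9² = 1 + 81 = 82 ✓

82 = 1² + 9²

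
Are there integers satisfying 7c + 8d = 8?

Step 1: Compute gcd(7, 8).
gcd(7, 8) = 1

Step 2: Check divisibility.
Does 1 divide 8? 8 = 1 x 8, so yes.

By the theorem on linear Diophantine equations, 7c + 8d = 8 has integer solutions if and only if gcd(7, 8) divides 8. Since 1 | 8, solutions exist.

Yes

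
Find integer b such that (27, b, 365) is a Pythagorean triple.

b² = c² - a² = 365² - 27² = 133225 - 729 = 132496
b = sqrt(132496) = 364

364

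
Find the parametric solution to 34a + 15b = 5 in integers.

Step 1: Compute gcd(34, 15) = 1.
Since 1 divides 5, solutions exist.

Step 2: Find a particular solution using extended Euclidean algorithm.
We get a₀ = 20, b₀ = -45.
Check: 34*20 + 15*-45 = 5 = 5 ✓

Step 3: Write the general solution.
a = 20 + (15/1)t = 20 + 15t
b = -45 - (34/1)t = -45 - 34t
for any integer t.

a = 20 + 15t, b = -45 - 34t for integer t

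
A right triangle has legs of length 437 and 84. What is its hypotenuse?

c² = a² + b² = 437² + 84² = 190969 + 7056 = 198025
c = 445

445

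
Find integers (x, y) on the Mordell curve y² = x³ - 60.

Try small integer x values and check whether x³ - 60 is a perfect square.
x = 4: x³ - 60 = 4³ - 60 = 64 - 60 = 4
Is 4 a perfect square? 2² = 4 ✓
So (x, y) = (4, 2) is a solution.

x = 4, y = 2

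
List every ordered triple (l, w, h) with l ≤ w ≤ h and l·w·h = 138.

Iterate l from 1 to ⌊138^(1/3)⌋. For each l dividing 138, iterate w ≥ l with w dividing 138/l, and set h = 138/(l·w).
Triples found (5): (1×1×138), (1×2×69), (1×3×46), (1×6×23), (2×3×23)

(1×1×138), (1×2×69), (1×3×46), (1×6×23), (2×3×23)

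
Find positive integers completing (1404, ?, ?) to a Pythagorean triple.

We need the other leg and hypotenuse such that 1404² + x² = c².
Take x = 53, c = 1405: 1404² + 53² = 1971216 + 2809 = 1974025 = 1405² ✓
Triple: (53, 1404, 1405)

(53, 1404, 1405)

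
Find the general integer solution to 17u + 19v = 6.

Step 1: Compute gcd(17, 19) = 1.
Since 1 divides 6, solutions exist.

Step 2: Find a particular solution using extended Euclidean algorithm.
We get u₀ = 54, v₀ = -48.
Check: 17*54 + 19*-48 = 6 = 6 ✓

Step 3: Write the general solution.
u = 54 + (19/1)t = 54 + 19t
v = -48 - (17/1)t = -48 - 17t
for any integer t.

u = 54 + 19t, v = -48 - 17t for integer t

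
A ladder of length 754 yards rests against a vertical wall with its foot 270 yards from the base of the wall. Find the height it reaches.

The ladder, wall, and ground form a right triangle with hypotenuse 754 and one leg 270.
By the Pythagorean theorem: h² = 754² - 270² = 568516 - 72900 = 495616
h = √495616 = 704 yards

704 yards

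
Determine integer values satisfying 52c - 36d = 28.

Step 1: Check solvability.
gcd(52, 36) = 4
Since 4 divides 28, solutions exist.

Step 2: Apply extended Euclidean algorithm to find gcd.
We find integers such that 52*x0 + 36*y0 = 4

Step 3: Scale the particular solution.
Multiply by 28/4 = 7:
c = -14, d = -21

Step 4: Verify.
52*(-14) - 36*(-21) = 28 = 28 ✓

c = -14, d = -21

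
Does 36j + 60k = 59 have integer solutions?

Step 1: Compute gcd(36, 60).
gcd(36, 60) = 12

Step 2: Check divisibility.
Does 12 divide 59? 59 = 12 x 4 + 11, so no.

By the theorem on linear Diophantine equations, 36j + 60k = 59 has integer solutions if and only if gcd(36, 60) divides 59. Since 12 does not divide 59, no solutions exist.

No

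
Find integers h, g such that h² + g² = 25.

We need to find integers h, g > 0 such that h² + g² = 25.
Trying h = 3: g² = 25 - 3² = 25 - 9 = 16
g = 4
Check: 3² + 4² = 9 + 16 = 25 ✓

25 = 3² + 4²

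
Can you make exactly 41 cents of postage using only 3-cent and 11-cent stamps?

We need non-negative x, y with 3x + 11y = 41.
gcd(3, 11) = 1 divides 41, so integer solutions exist.
Search for a non-negative one: x = 10 gives 11y = 41 - 30 = 11, so y = 1.
Check: 3·10 + 11·1 = 41 ✓

Yes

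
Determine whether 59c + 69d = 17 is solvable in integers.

Step 1: Compute gcd(59, 69).
gcd(59, 69) = 1

Step 2: Check divisibility.
Does 1 divide 17? 17 = 1 x 17, so yes.

By the theorem on linear Diophantine equations, 59c + 69d = 17 has integer solutions if and only if gcd(59, 69) divides 17. Since 1 | 17, solutions exist.

Yes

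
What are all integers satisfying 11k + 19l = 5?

Step 1: Compute gcd(11, 19) = 1.
Since 1 divides 5, solutions exist.

Step 2: Find a particular solution using extended Euclidean algorithm.
We get k₀ = 35, l₀ = -20.
Check: 11*35 + 19*-20 = 5 = 5 ✓

Step 3: Write the general solution.
k = 35 + (19/1)t = 35 + 19t
l = -20 - (11/1)t = -20 - 11t
for any integer t.

k = 35 + 19t, l = -20 - 11t for integer t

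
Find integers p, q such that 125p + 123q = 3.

Step 1: Check solvability.
gcd(125, 123) = 1
Since 1 divides 3, solutions exist.

Step 2: Apply extended Euclidean algorithm to find gcd.
We find integers such that 125*x0 + 123*y0 = 1

Step 3: Scale the particular solution.
Multiply by 3/1 = 3:
p = -183, q = 186

Step 4: Verify.
125*(-183) + 123*(186) = 3 = 3 ✓

p = -183, q = 186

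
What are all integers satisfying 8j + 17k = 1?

Step 1: Compute gcd(8, 17) = 1.
Since 1 divides 1, solutions exist.

Step 2: Find a particular solution using extended Euclidean algorithm.
We get j₀ = -2, k₀ = 1.
Check: 8*-2 + 17*1 = 1 = 1 ✓

Step 3: Write the general solution.
j = -2 + (17/1)t = -2 + 17t
k = 1 - (8/1)t = 1 - 8t
for any integer t.

j = -2 + 17t, k = 1 - 8t for integer t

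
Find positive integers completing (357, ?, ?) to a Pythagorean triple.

We need the other leg and hypotenuse such that 357² + x² = c².
Take x = 1276, c = 1325: 357² + 1276² = 127449 + 1628176 = 1755625 = 1325² ✓
Triple: (357, 1276, 1325)

(357, 1276, 1325)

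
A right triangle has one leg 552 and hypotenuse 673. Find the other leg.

a² = c² - b² = 452929 - 304704 = 148225
a = 385

385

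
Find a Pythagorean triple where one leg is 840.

We need the other leg and hypotenuse such that 840² + x² = c².
Take x = 559, c = 1009: 840² + 559² = 705600 + 312481 = 1018081 = 1009² ✓
Triple: (559, 840, 1009)

(559, 840, 1009)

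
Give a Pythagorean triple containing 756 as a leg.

We need the other leg and hypotenuse such that 756² + x² = c².
Take x = 533, c = 925: 756² + 533² = 571536 + 284089 = 855625 = 925² ✓
Triple: (533, 756, 925)

(533, 756, 925)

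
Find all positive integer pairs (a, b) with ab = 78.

The positive divisors of 78 are: 1, 2, 3, 6, 13, 26, 39, 78.
Each divisor d gives the pair (d, 78/d):
(1, 78), (2, 39), (3, 26), (6, 13), (13, 6), (26, 3), (39, 2), (78, 1)

(1, 78), (2, 39), (3, 26), (6, 13), (13, 6), (26, 3), (39, 2), (78, 1)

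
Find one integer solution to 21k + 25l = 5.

Step 1: Check solvability.
gcd(21, 25) = 1
Since 1 divides 5, solutions exist.

Step 2: Apply extended Euclidean algorithm to find gcd.
We find integers such that 21*x0 + 25*y0 = 1

Step 3: Scale the particular solution.
Multiply by 5/1 = 5:
k = 30, l = -25

Step 4: Verify.
21*(30) + 25*(-25) = 5 = 5 ✓

k = 30, l = -25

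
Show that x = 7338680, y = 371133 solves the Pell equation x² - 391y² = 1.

Compute x² = 7338680² = 53856224142400
Compute 391y² = 391·371133² = 391·137739703689 = 53856224142399
x² - 391y² = 53856224142400 - 53856224142399 = 1
Since this equals 1, (7338680, 371133) is a solution.

Yes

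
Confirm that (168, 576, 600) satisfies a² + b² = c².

Compute a² + b² = 168² + 576² = 28224 + 331776 = 360000
Compute c² = 600² = 360000
Since 360000 = 360000, confirmed.

Yes, it is a Pythagorean triple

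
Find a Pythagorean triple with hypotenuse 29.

We need a² + b² = 29² = 841.
Trying: 21² + 20² = 441 + 400 = 841 ✓

(21, 20, 29)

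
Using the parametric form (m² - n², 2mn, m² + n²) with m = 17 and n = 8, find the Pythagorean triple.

a = m² - n² = 17² - 8² = 289 - 64 = 225
b = 2mn = 2·17·8 = 272
c = m² + n² = 289 + 64 = 353
Verify: 225² + 272² = 50625 + 73984 = 124609 = 353² ✓

(225, 272, 353)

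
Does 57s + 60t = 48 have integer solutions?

Step 1: Compute gcd(57, 60).
gcd(57, 60) = 3

Step 2: Check divisibility.
Does 3 divide 48? 48 = 3 x 16, so yes.

By the theorem on linear Diophantine equations, 57s + 60t = 48 has integer solutions if and only if gcd(57, 60) divides 48. Since 3 | 48, solutions exist.

Yes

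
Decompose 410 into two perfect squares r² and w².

We need to find integers r, w > 0 such that r² + w² = 410.
Trying r = 7: w² = 410 - 7² = 410 - 49 = 361
w = 19
Check: 7² + 19² = 49 + 361 = 410 ✓

410 = 7² + 19²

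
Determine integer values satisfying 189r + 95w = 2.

Step 1: Check solvability.
gcd(189, 95) = 1
Since 1 divides 2, solutions exist.

Step 2: Apply extended Euclidean algorithm to find gcd.
We find integers such that 189*x0 + 95*y0 = 1

Step 3: Scale the particular solution.
Multiply by 2/1 = 2:
r = -2, w = 4

Step 4: Verify.
189*(-2) + 95*(4) = 2 = 2 ✓

r = -2, w = 4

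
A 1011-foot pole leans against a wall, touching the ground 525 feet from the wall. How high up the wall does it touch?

The ladder, wall, and ground form a right triangle with hypotenuse 1011 and one leg 525.
By the Pythagorean theorem: h² = 1011² - 525² = 1022121 - 275625 = 746496
h = √746496 = 864 feet

864 feet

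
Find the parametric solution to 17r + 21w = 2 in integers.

Step 1: Compute gcd(17, 21) = 1.
Since 1 divides 2, solutions exist.

Step 2: Find a particular solution using extended Euclidean algorithm.
We get r₀ = 10, w₀ = -8.
Check: 17*10 + 21*-8 = 2 = 2 ✓

Step 3: Write the general solution.
r = 10 + (21/1)t = 10 + 21t
w = -8 - (17/1)t = -8 - 17t
for any integer t.

r = 10 + 21t, w = -8 - 17t for integer t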